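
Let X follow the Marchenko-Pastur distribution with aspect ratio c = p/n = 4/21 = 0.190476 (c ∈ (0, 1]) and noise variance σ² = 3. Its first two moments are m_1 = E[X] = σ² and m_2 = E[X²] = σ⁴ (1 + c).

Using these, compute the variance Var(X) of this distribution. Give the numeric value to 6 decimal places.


m_1 = E[X] = σ² = 3, so m_1² = 9.
m_2 = E[X²] = σ⁴ (1 + c) = 9 · (1 + 0.190476) = 9 · 1.190476 = 10.714286.
(Note m_2 − m_1² simplifies to c · σ⁴ = 0.190476 · 9.)

Var(X) = m_2 − m_1² = 10.714286 − 9 = 1.714286.


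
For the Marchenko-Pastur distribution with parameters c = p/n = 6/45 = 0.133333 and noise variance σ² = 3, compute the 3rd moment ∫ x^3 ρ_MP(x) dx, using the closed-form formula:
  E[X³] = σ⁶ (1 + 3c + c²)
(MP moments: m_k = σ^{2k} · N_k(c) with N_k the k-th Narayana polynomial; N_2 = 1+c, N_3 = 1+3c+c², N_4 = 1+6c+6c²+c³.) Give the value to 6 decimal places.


E[X³] = σ⁶ (1 + 3c + c²) (third MP moment). With σ² = 3 (so σ⁶ = 27) and c = 6/45 = 0.133333: E[X³] = 27 · (1 + 3·0.133333 + (0.133333)²) = 27 · 1.417778.

So E[X^3] = 38.280000.


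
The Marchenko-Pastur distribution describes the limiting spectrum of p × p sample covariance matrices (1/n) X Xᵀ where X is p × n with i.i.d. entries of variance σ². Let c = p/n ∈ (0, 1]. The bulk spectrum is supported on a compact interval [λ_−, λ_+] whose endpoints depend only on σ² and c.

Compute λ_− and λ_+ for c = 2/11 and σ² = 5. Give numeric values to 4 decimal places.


c = 2/11 = 0.181818; √c = 0.426401.
λ_− = σ² (1 − √c)² = 5 · (1 − 0.426401)² = 5 · (0.573599)² = 1.645077.
λ_+ = σ² (1 + √c)² = 5 · (1 + 0.426401)² = 5 · (1.426401)² = 10.173105.

Rounded to 4 decimal places: λ_− ≈ 1.6451, λ_+ ≈ 10.1731.


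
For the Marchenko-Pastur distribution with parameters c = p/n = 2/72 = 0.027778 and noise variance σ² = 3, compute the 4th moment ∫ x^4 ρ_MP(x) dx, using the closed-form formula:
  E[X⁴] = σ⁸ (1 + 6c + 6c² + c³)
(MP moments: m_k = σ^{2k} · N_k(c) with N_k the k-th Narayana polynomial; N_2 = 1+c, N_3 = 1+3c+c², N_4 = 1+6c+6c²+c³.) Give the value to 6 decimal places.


E[X⁴] = σ⁸ (1 + 6c + 6c² + c³) (fourth MP moment). With σ² = 3 (so σ⁸ = 81) and c = 2/72 = 0.027778: E[X⁴] = 81 · (1 + 6·0.027778 + 6·(0.027778)² + (0.027778)³) = 81 · 1.171318.

So E[X^4] = 94.876736.


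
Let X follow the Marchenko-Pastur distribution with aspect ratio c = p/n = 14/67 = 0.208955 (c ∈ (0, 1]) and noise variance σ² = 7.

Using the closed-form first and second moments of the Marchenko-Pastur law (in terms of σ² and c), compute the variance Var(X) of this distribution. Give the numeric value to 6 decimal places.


Recall the MP moments m_1 = E[X] = σ² and m_2 = E[X²] = σ⁴ (1 + c).
m_1 = E[X] = σ² = 7, so m_1² = 49.
m_2 = E[X²] = σ⁴ (1 + c) = 49 · (1 + 0.208955) = 49 · 1.208955 = 59.238806.
(Note m_2 − m_1² simplifies to c · σ⁴ = 0.208955 · 49.)

Var(X) = m_2 − m_1² = 59.238806 − 49 = 10.238806.


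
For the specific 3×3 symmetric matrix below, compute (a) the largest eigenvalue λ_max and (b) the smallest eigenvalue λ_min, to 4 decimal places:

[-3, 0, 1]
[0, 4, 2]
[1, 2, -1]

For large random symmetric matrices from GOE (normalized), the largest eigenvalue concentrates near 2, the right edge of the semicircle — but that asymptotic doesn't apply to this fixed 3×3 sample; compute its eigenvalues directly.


Since M is real symmetric, all three eigenvalues are real; they are the roots of det(λI − M) = λ³ − (tr M) λ² + s λ − det M, where s is the sum of the principal 2×2 minors.
tr M = -3 + 4 + (-1) = 0.
s = ((-3)·4 − 0²) + ((-3)·(-1) − 1²) + (4·(-1) − 2²) = -12 + 2 + (-8) = -18.
det M (expand along row 1) = (-3)·(-8) − 0·(-2) + 1·(-4) = 20.
Characteristic polynomial: λ³ − 18λ − 20 = 0.
Substitute λ = y + (tr M)/3 = y + 0.000000 to remove the quadratic term: y³ + p·y + q = 0 with p = s − (tr M)²/3 = -18.000000 and q = −2(tr M)³/27 + (tr M)·s/3 − det M = -20.000000.
Three real roots ⇒ use the trigonometric (Viète) form: r = 2√(−p/3) = 4.898979, φ = arccos(3q/(p·r)) = arccos(0.680414) = 0.822469 rad.
y_k = r·cos(φ/3 − 2πk/3) for k = 0, 1, 2 gives y = 4.716022, -1.209380, -3.506642.
λ_k = y_k + 0.000000 gives λ = 4.7160, -1.2094, -3.5066 (check: the sum is 0.0000 = tr M).

Hence λ_max = 4.7160 and λ_min = -3.5066.


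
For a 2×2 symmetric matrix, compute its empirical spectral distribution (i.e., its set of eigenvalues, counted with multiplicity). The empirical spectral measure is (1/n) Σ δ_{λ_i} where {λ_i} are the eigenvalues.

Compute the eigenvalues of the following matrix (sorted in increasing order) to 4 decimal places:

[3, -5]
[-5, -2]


Since M is real symmetric, both eigenvalues are real; they are the roots of det(λI − M) = λ² − (tr M) λ + det M.
tr M = 3 + (-2) = 1.
det M = 3·(-2) − (-5)² = -6 − 25 = -31.
Characteristic polynomial: λ² − λ − 31 = 0.
Discriminant Δ = (tr M)² − 4·det M = 1 − (-124) = 125; √Δ = 11.180340.
λ = (tr M ± √Δ)/2 = (1 ± 11.180340)/2, giving (tr M − √Δ)/2 = -5.0902 and (tr M + √Δ)/2 = 6.0902.

Eigenvalues sorted in increasing order: [-5.0902, 6.0902].


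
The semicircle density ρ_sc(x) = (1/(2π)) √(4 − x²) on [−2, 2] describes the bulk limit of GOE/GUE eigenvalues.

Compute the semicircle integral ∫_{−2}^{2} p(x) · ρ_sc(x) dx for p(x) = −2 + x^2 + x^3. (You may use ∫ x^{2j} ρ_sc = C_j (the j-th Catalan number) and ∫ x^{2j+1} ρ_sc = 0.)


Write p(x) = Σ a_i x^i, split into monomials and integrate each against ρ_sc separately.
Using ∫ x^{2j} ρ_sc = C_j = (1/(j+1)) C(2j, j) (Catalan numbers) and ∫ x^{2j+1} ρ_sc = 0 (odd monomials vanish by symmetry):
  i = 0 (even): a_0 · C_{0} = -2 · 1 = -2
  i = 2 (even): a_2 · C_{1} = 1 · 1 = 1
  i = 3 (odd): ∫ x^3 ρ_sc = 0 (vanishes)

Summing the contributions: ∫_{−2}^{2} p(x) ρ_sc(x) dx = (-2) + 1 = -1.


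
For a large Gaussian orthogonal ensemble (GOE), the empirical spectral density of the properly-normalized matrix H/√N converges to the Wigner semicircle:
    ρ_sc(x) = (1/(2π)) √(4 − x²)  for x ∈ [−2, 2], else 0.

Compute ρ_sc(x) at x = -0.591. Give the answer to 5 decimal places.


ρ_sc(x) = (1/(2π)) √(4 − x²). With x = -0.591:
  4 − x² = 4 − (-0.591)² = 4 − 0.349281 = 3.650719.
  √(4 − x²) = 1.910685.
  1/(2π) = 0.159155.
  ρ_sc(-0.591) = 0.159155 · 1.910685 = 0.304095.

Rounded to 5 decimal places: ρ_sc(-0.591) ≈ 0.30410.


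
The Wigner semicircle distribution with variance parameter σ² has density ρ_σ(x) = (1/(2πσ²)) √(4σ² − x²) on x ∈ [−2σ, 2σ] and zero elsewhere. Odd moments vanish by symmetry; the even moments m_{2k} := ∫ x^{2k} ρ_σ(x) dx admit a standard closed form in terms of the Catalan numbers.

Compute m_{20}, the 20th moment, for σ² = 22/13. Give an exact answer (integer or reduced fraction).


By the scaled semicircle moment identity, m_{2k} = σ^{2k} · C_k with k = 10.
C_10 = (1/(k+1)) · C(2k, k) = (1/11) · C(20, 10) = (1/11) · 184756 = 16796.
σ^{2k} = (σ²)^k = (22/13)^10 = 26559922791424/137858491849.

Therefore m_{20} = σ^{20} · C_10 = (26559922791424/137858491849) · 16796 = 34315420246519808/10604499373.


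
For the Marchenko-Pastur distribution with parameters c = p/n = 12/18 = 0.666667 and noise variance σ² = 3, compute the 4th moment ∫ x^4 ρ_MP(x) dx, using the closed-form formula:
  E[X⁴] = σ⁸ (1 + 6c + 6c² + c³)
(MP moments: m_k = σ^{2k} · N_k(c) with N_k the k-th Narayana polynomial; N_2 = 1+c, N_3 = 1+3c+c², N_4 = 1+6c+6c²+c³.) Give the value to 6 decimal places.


E[X⁴] = σ⁸ (1 + 6c + 6c² + c³) (fourth MP moment). With σ² = 3 (so σ⁸ = 81) and c = 12/18 = 0.666667: E[X⁴] = 81 · (1 + 6·0.666667 + 6·(0.666667)² + (0.666667)³) = 81 · 7.962963.

So E[X^4] = 645.000000.


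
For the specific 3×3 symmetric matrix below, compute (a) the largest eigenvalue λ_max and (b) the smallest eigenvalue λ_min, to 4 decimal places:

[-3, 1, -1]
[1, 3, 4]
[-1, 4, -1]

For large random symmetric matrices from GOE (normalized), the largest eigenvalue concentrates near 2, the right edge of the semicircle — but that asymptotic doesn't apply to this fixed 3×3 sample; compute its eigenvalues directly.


Since M is real symmetric, all three eigenvalues are real; they are the roots of det(λI − M) = λ³ − (tr M) λ² + s λ − det M, where s is the sum of the principal 2×2 minors.
tr M = -3 + 3 + (-1) = -1.
s = ((-3)·3 − 1²) + ((-3)·(-1) − (-1)²) + (3·(-1) − 4²) = -10 + 2 + (-19) = -27.
det M (expand along row 1) = (-3)·(-19) − 1·3 + (-1)·7 = 47.
Characteristic polynomial: λ³ + λ² − 27λ − 47 = 0.
Substitute λ = y + (tr M)/3 = y − 0.333333 to remove the quadratic term: y³ + p·y + q = 0 with p = s − (tr M)²/3 = -27.333333 and q = −2(tr M)³/27 + (tr M)·s/3 − det M = -37.925926.
Three real roots ⇒ use the trigonometric (Viète) form: r = 2√(−p/3) = 6.036923, φ = arccos(3q/(p·r)) = arccos(0.689524) = 0.809965 rad.
y_k = r·cos(φ/3 − 2πk/3) for k = 0, 1, 2 gives y = 5.818230, -1.514667, -4.303563.
λ_k = y_k − 0.333333 gives λ = 5.4849, -1.8480, -4.6369 (check: the sum is -1.0000 = tr M).

Hence λ_max = 5.4849 and λ_min = -4.6369.


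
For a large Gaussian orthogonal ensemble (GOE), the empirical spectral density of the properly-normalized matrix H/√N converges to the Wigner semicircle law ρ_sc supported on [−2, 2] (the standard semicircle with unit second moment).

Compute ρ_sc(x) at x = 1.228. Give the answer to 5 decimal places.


ρ_sc(x) = (1/(2π)) √(4 − x²). With x = 1.228:
  4 − x² = 4 − (1.228)² = 4 − 1.507984 = 2.492016.
  √(4 − x²) = 1.578612.
  1/(2π) = 0.159155.
  ρ_sc(1.228) = 0.159155 · 1.578612 = 0.251244.

Rounded to 5 decimal places: ρ_sc(1.228) ≈ 0.25124.


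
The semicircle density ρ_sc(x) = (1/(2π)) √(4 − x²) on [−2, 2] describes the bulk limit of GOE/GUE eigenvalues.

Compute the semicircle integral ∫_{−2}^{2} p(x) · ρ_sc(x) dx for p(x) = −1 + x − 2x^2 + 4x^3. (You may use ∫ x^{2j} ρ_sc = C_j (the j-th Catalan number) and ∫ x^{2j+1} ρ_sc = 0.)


Write p(x) = Σ a_i x^i, split into monomials and integrate each against ρ_sc separately.
Using ∫ x^{2j} ρ_sc = C_j = (1/(j+1)) C(2j, j) (Catalan numbers) and ∫ x^{2j+1} ρ_sc = 0 (odd monomials vanish by symmetry):
  i = 0 (even): a_0 · C_{0} = -1 · 1 = -1
  i = 1 (odd): ∫ x^1 ρ_sc = 0 (vanishes)
  i = 2 (even): a_2 · C_{1} = -2 · 1 = -2
  i = 3 (odd): ∫ x^3 ρ_sc = 0 (vanishes)

Summing the contributions: ∫_{−2}^{2} p(x) ρ_sc(x) dx = (-1) + (-2) = -3.


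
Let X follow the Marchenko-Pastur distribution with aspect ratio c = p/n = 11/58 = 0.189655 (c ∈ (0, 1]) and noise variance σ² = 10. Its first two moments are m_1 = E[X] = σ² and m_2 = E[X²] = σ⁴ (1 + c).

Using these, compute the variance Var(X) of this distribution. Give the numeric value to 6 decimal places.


m_1 = E[X] = σ² = 10, so m_1² = 100.
m_2 = E[X²] = σ⁴ (1 + c) = 100 · (1 + 0.189655) = 100 · 1.189655 = 118.965517.
(Note m_2 − m_1² simplifies to c · σ⁴ = 0.189655 · 100.)

Var(X) = m_2 − m_1² = 118.965517 − 100 = 18.965517.


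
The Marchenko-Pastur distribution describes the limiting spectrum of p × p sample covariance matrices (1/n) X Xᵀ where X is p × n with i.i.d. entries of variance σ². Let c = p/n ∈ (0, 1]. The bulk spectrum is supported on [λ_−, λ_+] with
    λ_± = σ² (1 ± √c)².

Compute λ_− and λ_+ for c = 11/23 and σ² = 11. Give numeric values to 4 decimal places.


c = 11/23 = 0.478261; √c = 0.691564.
λ_− = σ² (1 − √c)² = 11 · (1 − 0.691564)² = 11 · (0.308436)² = 1.046460.
λ_+ = σ² (1 + √c)² = 11 · (1 + 0.691564)² = 11 · (1.691564)² = 31.475279.

Rounded to 4 decimal places: λ_− ≈ 1.0465, λ_+ ≈ 31.4753.


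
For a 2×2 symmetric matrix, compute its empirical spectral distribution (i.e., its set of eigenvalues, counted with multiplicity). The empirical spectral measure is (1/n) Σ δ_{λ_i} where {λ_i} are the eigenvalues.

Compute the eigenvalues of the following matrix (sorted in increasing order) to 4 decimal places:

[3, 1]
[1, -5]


Since M is real symmetric, both eigenvalues are real; they are the roots of det(λI − M) = λ² − (tr M) λ + det M.
tr M = 3 + (-5) = -2.
det M = 3·(-5) − 1² = -15 − 1 = -16.
Characteristic polynomial: λ² + 2λ − 16 = 0.
Discriminant Δ = (tr M)² − 4·det M = 4 − (-64) = 68; √Δ = 8.246211.
λ = (tr M ± √Δ)/2 = (-2 ± 8.246211)/2, giving (tr M − √Δ)/2 = -5.1231 and (tr M + √Δ)/2 = 3.1231.

Eigenvalues sorted in increasing order: [-5.1231, 3.1231].


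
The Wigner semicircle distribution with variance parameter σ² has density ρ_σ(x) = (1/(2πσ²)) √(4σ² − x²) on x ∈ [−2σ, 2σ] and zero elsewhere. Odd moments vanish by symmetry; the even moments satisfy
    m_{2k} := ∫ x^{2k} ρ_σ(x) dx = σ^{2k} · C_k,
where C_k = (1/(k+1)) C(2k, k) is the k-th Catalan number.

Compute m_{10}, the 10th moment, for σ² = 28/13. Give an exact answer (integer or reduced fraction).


By the scaled semicircle moment identity, m_{2k} = σ^{2k} · C_k with k = 5.
C_5 = (1/(k+1)) · C(2k, k) = (1/6) · C(10, 5) = (1/6) · 252 = 42.
σ^{2k} = (σ²)^k = (28/13)^5 = 17210368/371293.

Therefore m_{10} = σ^{10} · C_5 = (17210368/371293) · 42 = 722835456/371293.


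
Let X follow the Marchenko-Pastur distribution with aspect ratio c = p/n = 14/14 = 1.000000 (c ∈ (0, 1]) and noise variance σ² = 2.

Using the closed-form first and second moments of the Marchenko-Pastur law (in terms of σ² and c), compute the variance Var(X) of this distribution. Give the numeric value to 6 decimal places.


Recall the MP moments m_1 = E[X] = σ² and m_2 = E[X²] = σ⁴ (1 + c).
m_1 = E[X] = σ² = 2, so m_1² = 4.
m_2 = E[X²] = σ⁴ (1 + c) = 4 · (1 + 1.000000) = 4 · 2.000000 = 8.000000.
(Note m_2 − m_1² simplifies to c · σ⁴ = 1.000000 · 4.)

Var(X) = m_2 − m_1² = 8.000000 − 4 = 4.000000.


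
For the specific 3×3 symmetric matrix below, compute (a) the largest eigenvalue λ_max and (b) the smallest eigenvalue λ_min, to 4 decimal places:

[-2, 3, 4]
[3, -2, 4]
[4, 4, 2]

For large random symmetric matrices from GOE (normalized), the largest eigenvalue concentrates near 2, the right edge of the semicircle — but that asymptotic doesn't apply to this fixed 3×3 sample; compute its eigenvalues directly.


Since M is real symmetric, all three eigenvalues are real; they are the roots of det(λI − M) = λ³ − (tr M) λ² + s λ − det M, where s is the sum of the principal 2×2 minors.
tr M = -2 + (-2) + 2 = -2.
s = ((-2)·(-2) − 3²) + ((-2)·2 − 4²) + ((-2)·2 − 4²) = -5 + (-20) + (-20) = -45.
det M (expand along row 1) = (-2)·(-20) − 3·(-10) + 4·20 = 150.
Characteristic polynomial: λ³ + 2λ² − 45λ − 150 = 0.
Substitute λ = y + (tr M)/3 = y − 0.666667 to remove the quadratic term: y³ + p·y + q = 0 with p = s − (tr M)²/3 = -46.333333 and q = −2(tr M)³/27 + (tr M)·s/3 − det M = -119.407407.
Three real roots ⇒ use the trigonometric (Viète) form: r = 2√(−p/3) = 7.859884, φ = arccos(3q/(p·r)) = arccos(0.983655) = 0.181051 rad.
y_k = r·cos(φ/3 − 2πk/3) for k = 0, 1, 2 gives y = 7.845575, -3.512242, -4.333333.
λ_k = y_k − 0.666667 gives λ = 7.1789, -4.1789, -5.0000 (check: the sum is -2.0000 = tr M).

Hence λ_max = 7.1789 and λ_min = -5.0000.


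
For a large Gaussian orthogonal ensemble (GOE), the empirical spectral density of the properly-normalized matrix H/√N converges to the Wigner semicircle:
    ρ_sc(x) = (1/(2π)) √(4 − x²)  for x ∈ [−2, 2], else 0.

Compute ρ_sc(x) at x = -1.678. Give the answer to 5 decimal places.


ρ_sc(x) = (1/(2π)) √(4 − x²). With x = -1.678:
  4 − x² = 4 − (-1.678)² = 4 − 2.815684 = 1.184316.
  √(4 − x²) = 1.088263.
  1/(2π) = 0.159155.
  ρ_sc(-1.678) = 0.159155 · 1.088263 = 0.173202.

Rounded to 5 decimal places: ρ_sc(-1.678) ≈ 0.17320.


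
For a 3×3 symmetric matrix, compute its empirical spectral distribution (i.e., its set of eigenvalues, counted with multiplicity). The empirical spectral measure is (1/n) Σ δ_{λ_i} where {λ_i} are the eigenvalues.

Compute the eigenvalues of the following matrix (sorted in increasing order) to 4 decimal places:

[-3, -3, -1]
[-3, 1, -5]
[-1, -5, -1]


Since M is real symmetric, all three eigenvalues are real; they are the roots of det(λI − M) = λ³ − (tr M) λ² + s λ − det M, where s is the sum of the principal 2×2 minors.
tr M = -3 + 1 + (-1) = -3.
s = ((-3)·1 − (-3)²) + ((-3)·(-1) − (-1)²) + (1·(-1) − (-5)²) = -12 + 2 + (-26) = -36.
det M (expand along row 1) = (-3)·(-26) − (-3)·(-2) + (-1)·16 = 56.
Characteristic polynomial: λ³ + 3λ² − 36λ − 56 = 0.
Substitute λ = y + (tr M)/3 = y − 1.000000 to remove the quadratic term: y³ + p·y + q = 0 with p = s − (tr M)²/3 = -39.000000 and q = −2(tr M)³/27 + (tr M)·s/3 − det M = -18.000000.
Three real roots ⇒ use the trigonometric (Viète) form: r = 2√(−p/3) = 7.211103, φ = arccos(3q/(p·r)) = arccos(0.192012) = 1.377585 rad.
y_k = r·cos(φ/3 − 2πk/3) for k = 0, 1, 2 gives y = 6.464102, -0.464102, -6.000000.
λ_k = y_k − 1.000000 gives λ = 5.4641, -1.4641, -7.0000 (check: the sum is -3.0000 = tr M).

Eigenvalues sorted in increasing order: [-7.0000, -1.4641, 5.4641].


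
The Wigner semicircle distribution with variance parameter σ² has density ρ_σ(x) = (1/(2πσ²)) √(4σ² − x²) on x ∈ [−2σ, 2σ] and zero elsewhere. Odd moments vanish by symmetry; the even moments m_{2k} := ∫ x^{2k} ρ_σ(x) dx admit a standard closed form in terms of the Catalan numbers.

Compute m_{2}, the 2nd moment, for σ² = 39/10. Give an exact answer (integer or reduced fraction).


By the scaled semicircle moment identity, m_{2k} = σ^{2k} · C_k with k = 1.
C_1 = (1/(k+1)) · C(2k, k) = (1/2) · C(2, 1) = (1/2) · 2 = 1.
σ^{2k} = (σ²)^k = (39/10)^1 = 39/10.

Therefore m_{2} = σ^{2} · C_1 = (39/10) · 1 = 39/10.


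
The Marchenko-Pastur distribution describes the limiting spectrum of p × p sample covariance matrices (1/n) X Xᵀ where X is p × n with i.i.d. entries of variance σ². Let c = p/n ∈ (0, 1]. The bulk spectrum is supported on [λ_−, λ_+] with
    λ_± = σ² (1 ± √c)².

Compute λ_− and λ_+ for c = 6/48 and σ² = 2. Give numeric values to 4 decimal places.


c = 6/48 = 0.125000; √c = 0.353553.
λ_− = σ² (1 − √c)² = 2 · (1 − 0.353553)² = 2 · (0.646447)² = 0.835786.
λ_+ = σ² (1 + √c)² = 2 · (1 + 0.353553)² = 2 · (1.353553)² = 3.664214.

Rounded to 4 decimal places: λ_− ≈ 0.8358, λ_+ ≈ 3.6642.


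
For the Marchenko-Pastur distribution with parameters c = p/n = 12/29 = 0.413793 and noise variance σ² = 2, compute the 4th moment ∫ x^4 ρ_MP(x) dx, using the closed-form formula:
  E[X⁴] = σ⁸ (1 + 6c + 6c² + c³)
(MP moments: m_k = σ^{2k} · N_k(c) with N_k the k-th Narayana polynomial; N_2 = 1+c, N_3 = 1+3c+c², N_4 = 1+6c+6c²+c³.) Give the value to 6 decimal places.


E[X⁴] = σ⁸ (1 + 6c + 6c² + c³) (fourth MP moment). With σ² = 2 (so σ⁸ = 16) and c = 12/29 = 0.413793: E[X⁴] = 16 · (1 + 6·0.413793 + 6·(0.413793)² + (0.413793)³) = 16 · 4.580959.

So E[X^4] = 73.295338.


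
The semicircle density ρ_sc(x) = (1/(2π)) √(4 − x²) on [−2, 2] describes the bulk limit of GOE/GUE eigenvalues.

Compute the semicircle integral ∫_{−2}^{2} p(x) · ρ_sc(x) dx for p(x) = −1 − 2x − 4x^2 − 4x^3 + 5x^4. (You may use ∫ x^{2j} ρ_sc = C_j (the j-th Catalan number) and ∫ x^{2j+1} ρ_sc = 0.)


Write p(x) = Σ a_i x^i, split into monomials and integrate each against ρ_sc separately.
Using ∫ x^{2j} ρ_sc = C_j = (1/(j+1)) C(2j, j) (Catalan numbers) and ∫ x^{2j+1} ρ_sc = 0 (odd monomials vanish by symmetry):
  i = 0 (even): a_0 · C_{0} = -1 · 1 = -1
  i = 1 (odd): ∫ x^1 ρ_sc = 0 (vanishes)
  i = 2 (even): a_2 · C_{1} = -4 · 1 = -4
  i = 3 (odd): ∫ x^3 ρ_sc = 0 (vanishes)
  i = 4 (even): a_4 · C_{2} = 5 · 2 = 10

Summing the contributions: ∫_{−2}^{2} p(x) ρ_sc(x) dx = (-1) + (-4) + 10 = 5.


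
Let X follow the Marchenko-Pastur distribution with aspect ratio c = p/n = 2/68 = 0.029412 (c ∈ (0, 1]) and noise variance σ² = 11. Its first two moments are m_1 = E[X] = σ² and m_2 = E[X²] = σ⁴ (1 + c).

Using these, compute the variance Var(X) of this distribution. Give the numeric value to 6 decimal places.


m_1 = E[X] = σ² = 11, so m_1² = 121.
m_2 = E[X²] = σ⁴ (1 + c) = 121 · (1 + 0.029412) = 121 · 1.029412 = 124.558824.
(Note m_2 − m_1² simplifies to c · σ⁴ = 0.029412 · 121.)

Var(X) = m_2 − m_1² = 124.558824 − 121 = 3.558824.


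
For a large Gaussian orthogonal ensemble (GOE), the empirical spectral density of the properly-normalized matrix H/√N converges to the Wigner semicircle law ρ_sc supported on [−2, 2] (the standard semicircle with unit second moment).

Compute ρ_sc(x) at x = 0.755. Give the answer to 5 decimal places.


ρ_sc(x) = (1/(2π)) √(4 − x²). With x = 0.755:
  4 − x² = 4 − (0.755)² = 4 − 0.570025 = 3.429975.
  √(4 − x²) = 1.852019.
  1/(2π) = 0.159155.
  ρ_sc(0.755) = 0.159155 · 1.852019 = 0.294758.

Rounded to 5 decimal places: ρ_sc(0.755) ≈ 0.29476.


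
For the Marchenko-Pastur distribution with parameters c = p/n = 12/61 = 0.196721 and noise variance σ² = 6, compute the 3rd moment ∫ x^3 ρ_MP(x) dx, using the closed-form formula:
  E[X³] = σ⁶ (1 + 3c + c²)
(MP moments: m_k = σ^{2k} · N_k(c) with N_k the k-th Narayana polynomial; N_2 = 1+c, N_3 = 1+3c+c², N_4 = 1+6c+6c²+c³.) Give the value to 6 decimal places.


E[X³] = σ⁶ (1 + 3c + c²) (third MP moment). With σ² = 6 (so σ⁶ = 216) and c = 12/61 = 0.196721: E[X³] = 216 · (1 + 3·0.196721 + (0.196721)²) = 216 · 1.628863.

So E[X^3] = 351.834453.


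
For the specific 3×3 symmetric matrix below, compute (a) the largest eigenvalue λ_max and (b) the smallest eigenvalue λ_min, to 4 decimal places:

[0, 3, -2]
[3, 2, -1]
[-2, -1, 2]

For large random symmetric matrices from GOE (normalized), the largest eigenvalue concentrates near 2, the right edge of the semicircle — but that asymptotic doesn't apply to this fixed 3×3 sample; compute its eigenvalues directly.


Since M is real symmetric, all three eigenvalues are real; they are the roots of det(λI − M) = λ³ − (tr M) λ² + s λ − det M, where s is the sum of the principal 2×2 minors.
tr M = 0 + 2 + 2 = 4.
s = (0·2 − 3²) + (0·2 − (-2)²) + (2·2 − (-1)²) = -9 + (-4) + 3 = -10.
det M (expand along row 1) = 0·3 − 3·4 + (-2)·1 = -14.
Characteristic polynomial: λ³ − 4λ² − 10λ + 14 = 0.
Substitute λ = y + (tr M)/3 = y + 1.333333 to remove the quadratic term: y³ + p·y + q = 0 with p = s − (tr M)²/3 = -15.333333 and q = −2(tr M)³/27 + (tr M)·s/3 − det M = -4.074074.
Three real roots ⇒ use the trigonometric (Viète) form: r = 2√(−p/3) = 4.521553, φ = arccos(3q/(p·r)) = arccos(0.176289) = 1.393581 rad.
y_k = r·cos(φ/3 − 2πk/3) for k = 0, 1, 2 gives y = 4.042421, -0.266941, -3.775480.
λ_k = y_k + 1.333333 gives λ = 5.3758, 1.0664, -2.4421 (check: the sum is 4.0000 = tr M).

Hence λ_max = 5.3758 and λ_min = -2.4421.


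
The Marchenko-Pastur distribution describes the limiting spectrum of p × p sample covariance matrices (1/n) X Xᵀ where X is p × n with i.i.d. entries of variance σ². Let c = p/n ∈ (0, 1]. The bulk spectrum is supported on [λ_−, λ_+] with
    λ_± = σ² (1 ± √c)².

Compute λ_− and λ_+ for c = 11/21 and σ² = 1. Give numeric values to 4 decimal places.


c = 11/21 = 0.523810; √c = 0.723747.
λ_− = σ² (1 − √c)² = 1 · (1 − 0.723747)² = 1 · (0.276253)² = 0.076316.
λ_+ = σ² (1 + √c)² = 1 · (1 + 0.723747)² = 1 · (1.723747)² = 2.971303.

Rounded to 4 decimal places: λ_− ≈ 0.0763, λ_+ ≈ 2.9713.


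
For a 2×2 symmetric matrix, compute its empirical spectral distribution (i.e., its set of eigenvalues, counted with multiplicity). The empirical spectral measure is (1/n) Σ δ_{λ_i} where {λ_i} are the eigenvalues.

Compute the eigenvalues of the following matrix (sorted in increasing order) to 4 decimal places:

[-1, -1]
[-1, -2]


Since M is real symmetric, both eigenvalues are real; they are the roots of det(λI − M) = λ² − (tr M) λ + det M.
tr M = -1 + (-2) = -3.
det M = (-1)·(-2) − (-1)² = 2 − 1 = 1.
Characteristic polynomial: λ² + 3λ + 1 = 0.
Discriminant Δ = (tr M)² − 4·det M = 9 − 4 = 5; √Δ = 2.236068.
λ = (tr M ± √Δ)/2 = (-3 ± 2.236068)/2, giving (tr M − √Δ)/2 = -2.6180 and (tr M + √Δ)/2 = -0.3820.

Eigenvalues sorted in increasing order: [-2.6180, -0.3820].


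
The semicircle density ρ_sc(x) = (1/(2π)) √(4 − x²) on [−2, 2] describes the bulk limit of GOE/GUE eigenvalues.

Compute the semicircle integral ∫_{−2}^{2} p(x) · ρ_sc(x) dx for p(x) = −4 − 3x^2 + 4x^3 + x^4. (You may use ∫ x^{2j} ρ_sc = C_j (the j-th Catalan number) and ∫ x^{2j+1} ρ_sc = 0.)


Write p(x) = Σ a_i x^i, split into monomials and integrate each against ρ_sc separately.
Using ∫ x^{2j} ρ_sc = C_j = (1/(j+1)) C(2j, j) (Catalan numbers) and ∫ x^{2j+1} ρ_sc = 0 (odd monomials vanish by symmetry):
  i = 0 (even): a_0 · C_{0} = -4 · 1 = -4
  i = 2 (even): a_2 · C_{1} = -3 · 1 = -3
  i = 3 (odd): ∫ x^3 ρ_sc = 0 (vanishes)
  i = 4 (even): a_4 · C_{2} = 1 · 2 = 2

Summing the contributions: ∫_{−2}^{2} p(x) ρ_sc(x) dx = (-4) + (-3) + 2 = -5.


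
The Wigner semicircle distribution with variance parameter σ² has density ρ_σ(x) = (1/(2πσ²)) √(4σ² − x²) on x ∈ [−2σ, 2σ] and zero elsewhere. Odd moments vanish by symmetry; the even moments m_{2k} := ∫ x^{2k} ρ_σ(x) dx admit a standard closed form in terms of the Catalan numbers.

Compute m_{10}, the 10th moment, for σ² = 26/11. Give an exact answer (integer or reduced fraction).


By the scaled semicircle moment identity, m_{2k} = σ^{2k} · C_k with k = 5.
C_5 = (1/(k+1)) · C(2k, k) = (1/6) · C(10, 5) = (1/6) · 252 = 42.
σ^{2k} = (σ²)^k = (26/11)^5 = 11881376/161051.

Therefore m_{10} = σ^{10} · C_5 = (11881376/161051) · 42 = 499017792/161051.


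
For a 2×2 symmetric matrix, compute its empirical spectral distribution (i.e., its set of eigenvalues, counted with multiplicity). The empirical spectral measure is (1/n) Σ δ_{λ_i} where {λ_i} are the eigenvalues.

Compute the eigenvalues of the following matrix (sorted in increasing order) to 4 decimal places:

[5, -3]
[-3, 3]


Since M is real symmetric, both eigenvalues are real; they are the roots of det(λI − M) = λ² − (tr M) λ + det M.
tr M = 5 + 3 = 8.
det M = 5·3 − (-3)² = 15 − 9 = 6.
Characteristic polynomial: λ² − 8λ + 6 = 0.
Discriminant Δ = (tr M)² − 4·det M = 64 − 24 = 40; √Δ = 6.324555.
λ = (tr M ± √Δ)/2 = (8 ± 6.324555)/2, giving (tr M − √Δ)/2 = 0.8377 and (tr M + √Δ)/2 = 7.1623.

Eigenvalues sorted in increasing order: [0.8377, 7.1623].


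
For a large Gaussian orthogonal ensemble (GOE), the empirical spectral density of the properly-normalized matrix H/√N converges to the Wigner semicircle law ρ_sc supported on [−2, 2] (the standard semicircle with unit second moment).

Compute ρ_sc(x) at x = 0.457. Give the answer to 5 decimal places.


ρ_sc(x) = (1/(2π)) √(4 − x²). With x = 0.457:
  4 − x² = 4 − (0.457)² = 4 − 0.208849 = 3.791151.
  √(4 − x²) = 1.947088.
  1/(2π) = 0.159155.
  ρ_sc(0.457) = 0.159155 · 1.947088 = 0.309889.

Rounded to 5 decimal places: ρ_sc(0.457) ≈ 0.30989.


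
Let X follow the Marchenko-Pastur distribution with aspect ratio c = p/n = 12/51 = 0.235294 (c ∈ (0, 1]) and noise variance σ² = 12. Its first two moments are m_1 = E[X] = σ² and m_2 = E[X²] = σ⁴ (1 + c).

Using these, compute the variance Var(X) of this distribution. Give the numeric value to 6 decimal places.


m_1 = E[X] = σ² = 12, so m_1² = 144.
m_2 = E[X²] = σ⁴ (1 + c) = 144 · (1 + 0.235294) = 144 · 1.235294 = 177.882353.
(Note m_2 − m_1² simplifies to c · σ⁴ = 0.235294 · 144.)

Var(X) = m_2 − m_1² = 177.882353 − 144 = 33.882353.


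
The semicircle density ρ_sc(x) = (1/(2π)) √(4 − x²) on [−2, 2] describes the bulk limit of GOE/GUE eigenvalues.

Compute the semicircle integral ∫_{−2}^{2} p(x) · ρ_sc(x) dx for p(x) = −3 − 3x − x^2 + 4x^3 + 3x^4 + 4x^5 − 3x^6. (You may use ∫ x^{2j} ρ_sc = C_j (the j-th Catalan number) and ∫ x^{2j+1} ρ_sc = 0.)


Write p(x) = Σ a_i x^i, split into monomials and integrate each against ρ_sc separately.
Using ∫ x^{2j} ρ_sc = C_j = (1/(j+1)) C(2j, j) (Catalan numbers) and ∫ x^{2j+1} ρ_sc = 0 (odd monomials vanish by symmetry):
  i = 0 (even): a_0 · C_{0} = -3 · 1 = -3
  i = 1 (odd): ∫ x^1 ρ_sc = 0 (vanishes)
  i = 2 (even): a_2 · C_{1} = -1 · 1 = -1
  i = 3 (odd): ∫ x^3 ρ_sc = 0 (vanishes)
  i = 4 (even): a_4 · C_{2} = 3 · 2 = 6
  i = 5 (odd): ∫ x^5 ρ_sc = 0 (vanishes)
  i = 6 (even): a_6 · C_{3} = -3 · 5 = -15

Summing the contributions: ∫_{−2}^{2} p(x) ρ_sc(x) dx = (-3) + (-1) + 6 + (-15) = -13.


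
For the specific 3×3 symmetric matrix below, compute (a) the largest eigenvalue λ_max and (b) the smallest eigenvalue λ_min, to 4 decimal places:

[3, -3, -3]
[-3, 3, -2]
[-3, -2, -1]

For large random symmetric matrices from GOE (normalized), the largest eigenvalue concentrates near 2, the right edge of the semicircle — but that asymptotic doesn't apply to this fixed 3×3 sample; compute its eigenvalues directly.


Since M is real symmetric, all three eigenvalues are real; they are the roots of det(λI − M) = λ³ − (tr M) λ² + s λ − det M, where s is the sum of the principal 2×2 minors.
tr M = 3 + 3 + (-1) = 5.
s = (3·3 − (-3)²) + (3·(-1) − (-3)²) + (3·(-1) − (-2)²) = 0 + (-12) + (-7) = -19.
det M (expand along row 1) = 3·(-7) − (-3)·(-3) + (-3)·15 = -75.
Characteristic polynomial: λ³ − 5λ² − 19λ + 75 = 0.
Substitute λ = y + (tr M)/3 = y + 1.666667 to remove the quadratic term: y³ + p·y + q = 0 with p = s − (tr M)²/3 = -27.333333 and q = −2(tr M)³/27 + (tr M)·s/3 − det M = 34.074074.
Three real roots ⇒ use the trigonometric (Viète) form: r = 2√(−p/3) = 6.036923, φ = arccos(3q/(p·r)) = arccos(-0.619494) = 2.238894 rad.
y_k = r·cos(φ/3 − 2πk/3) for k = 0, 1, 2 gives y = 4.432353, 1.333333, -5.765686.
λ_k = y_k + 1.666667 gives λ = 6.0990, 3.0000, -4.0990 (check: the sum is 5.0000 = tr M).

Hence λ_max = 6.0990 and λ_min = -4.0990.


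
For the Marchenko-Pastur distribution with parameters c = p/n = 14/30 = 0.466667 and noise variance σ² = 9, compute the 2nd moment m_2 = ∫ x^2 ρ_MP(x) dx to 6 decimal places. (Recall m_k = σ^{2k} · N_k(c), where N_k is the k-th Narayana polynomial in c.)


E[X²] = σ⁴ (1 + c) (second MP moment). With σ² = 9 (so σ⁴ = 81) and c = 14/30 = 0.466667: E[X²] = 81 · (1 + 0.466667) = 81 · 1.466667.

So E[X^2] = 118.800000.


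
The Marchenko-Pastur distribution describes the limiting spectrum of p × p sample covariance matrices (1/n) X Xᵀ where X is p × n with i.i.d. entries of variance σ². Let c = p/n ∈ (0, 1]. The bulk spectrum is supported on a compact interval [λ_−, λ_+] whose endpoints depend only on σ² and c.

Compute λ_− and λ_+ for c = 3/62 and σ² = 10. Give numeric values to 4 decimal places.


c = 3/62 = 0.048387; √c = 0.219971.
λ_− = σ² (1 − √c)² = 10 · (1 − 0.219971)² = 10 · (0.780029)² = 6.084458.
λ_+ = σ² (1 + √c)² = 10 · (1 + 0.219971)² = 10 · (1.219971)² = 14.883284.

Rounded to 4 decimal places: λ_− ≈ 6.0845, λ_+ ≈ 14.8833.


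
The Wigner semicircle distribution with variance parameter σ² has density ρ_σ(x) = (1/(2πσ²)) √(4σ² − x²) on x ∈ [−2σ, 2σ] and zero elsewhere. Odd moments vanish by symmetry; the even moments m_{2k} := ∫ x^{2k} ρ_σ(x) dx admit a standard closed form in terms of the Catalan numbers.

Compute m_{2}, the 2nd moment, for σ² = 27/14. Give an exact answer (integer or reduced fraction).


By the scaled semicircle moment identity, m_{2k} = σ^{2k} · C_k with k = 1.
C_1 = (1/(k+1)) · C(2k, k) = (1/2) · C(2, 1) = (1/2) · 2 = 1.
σ^{2k} = (σ²)^k = (27/14)^1 = 27/14.

Therefore m_{2} = σ^{2} · C_1 = (27/14) · 1 = 27/14.


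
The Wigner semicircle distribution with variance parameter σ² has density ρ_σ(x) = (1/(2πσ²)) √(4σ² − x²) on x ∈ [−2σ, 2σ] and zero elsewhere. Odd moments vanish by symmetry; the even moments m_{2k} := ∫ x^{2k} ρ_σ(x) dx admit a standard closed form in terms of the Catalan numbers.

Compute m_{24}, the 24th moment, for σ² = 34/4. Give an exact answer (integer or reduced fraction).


By the scaled semicircle moment identity, m_{2k} = σ^{2k} · C_k with k = 12.
C_12 = (1/(k+1)) · C(2k, k) = (1/13) · C(24, 12) = (1/13) · 2704156 = 208012.
σ^{2k} = (σ²)^k = (34/4)^12 = 582622237229761/4096.

Therefore m_{24} = σ^{24} · C_12 = (582622237229761/4096) · 208012 = 30298104202659261283/1024.


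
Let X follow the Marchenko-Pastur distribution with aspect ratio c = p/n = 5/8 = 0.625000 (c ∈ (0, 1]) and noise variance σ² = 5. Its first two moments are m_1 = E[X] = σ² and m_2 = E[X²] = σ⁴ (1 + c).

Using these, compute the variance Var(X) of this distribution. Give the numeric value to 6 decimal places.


m_1 = E[X] = σ² = 5, so m_1² = 25.
m_2 = E[X²] = σ⁴ (1 + c) = 25 · (1 + 0.625000) = 25 · 1.625000 = 40.625000.
(Note m_2 − m_1² simplifies to c · σ⁴ = 0.625000 · 25.)

Var(X) = m_2 − m_1² = 40.625000 − 25 = 15.625000.


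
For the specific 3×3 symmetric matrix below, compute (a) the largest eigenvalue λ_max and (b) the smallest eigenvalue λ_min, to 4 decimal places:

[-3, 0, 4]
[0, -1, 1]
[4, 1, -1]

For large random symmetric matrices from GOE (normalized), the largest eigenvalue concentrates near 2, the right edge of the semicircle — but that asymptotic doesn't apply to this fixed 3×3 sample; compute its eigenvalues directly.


Since M is real symmetric, all three eigenvalues are real; they are the roots of det(λI − M) = λ³ − (tr M) λ² + s λ − det M, where s is the sum of the principal 2×2 minors.
tr M = -3 + (-1) + (-1) = -5.
s = ((-3)·(-1) − 0²) + ((-3)·(-1) − 4²) + ((-1)·(-1) − 1²) = 3 + (-13) + 0 = -10.
det M (expand along row 1) = (-3)·0 − 0·(-4) + 4·4 = 16.
Characteristic polynomial: λ³ + 5λ² − 10λ − 16 = 0.
Substitute λ = y + (tr M)/3 = y − 1.666667 to remove the quadratic term: y³ + p·y + q = 0 with p = s − (tr M)²/3 = -18.333333 and q = −2(tr M)³/27 + (tr M)·s/3 − det M = 9.925926.
Three real roots ⇒ use the trigonometric (Viète) form: r = 2√(−p/3) = 4.944132, φ = arccos(3q/(p·r)) = arccos(-0.328519) = 1.905532 rad.
y_k = r·cos(φ/3 − 2πk/3) for k = 0, 1, 2 gives y = 3.979861, 0.550515, -4.530376.
λ_k = y_k − 1.666667 gives λ = 2.3132, -1.1162, -6.1970 (check: the sum is -5.0000 = tr M).

Hence λ_max = 2.3132 and λ_min = -6.1970.


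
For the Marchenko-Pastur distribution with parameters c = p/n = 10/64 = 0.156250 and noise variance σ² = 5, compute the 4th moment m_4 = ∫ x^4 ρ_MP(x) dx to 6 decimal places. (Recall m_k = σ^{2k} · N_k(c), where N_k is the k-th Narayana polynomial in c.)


E[X⁴] = σ⁸ (1 + 6c + 6c² + c³) (fourth MP moment). With σ² = 5 (so σ⁸ = 625) and c = 10/64 = 0.156250: E[X⁴] = 625 · (1 + 6·0.156250 + 6·(0.156250)² + (0.156250)³) = 625 · 2.087799.

So E[X^4] = 1304.874420.


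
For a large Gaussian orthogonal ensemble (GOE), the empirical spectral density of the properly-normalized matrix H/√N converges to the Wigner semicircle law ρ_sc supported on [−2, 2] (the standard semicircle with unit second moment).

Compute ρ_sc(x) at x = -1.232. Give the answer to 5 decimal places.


ρ_sc(x) = (1/(2π)) √(4 − x²). With x = -1.232:
  4 − x² = 4 − (-1.232)² = 4 − 1.517824 = 2.482176.
  √(4 − x²) = 1.575492.
  1/(2π) = 0.159155.
  ρ_sc(-1.232) = 0.159155 · 1.575492 = 0.250747.

Rounded to 5 decimal places: ρ_sc(-1.232) ≈ 0.25075.


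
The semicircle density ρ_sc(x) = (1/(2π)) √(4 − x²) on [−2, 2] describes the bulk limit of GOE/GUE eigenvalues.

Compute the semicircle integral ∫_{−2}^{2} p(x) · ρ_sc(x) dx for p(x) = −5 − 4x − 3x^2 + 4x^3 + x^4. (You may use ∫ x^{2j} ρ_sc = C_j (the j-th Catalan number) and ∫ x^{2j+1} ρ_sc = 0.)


Write p(x) = Σ a_i x^i, split into monomials and integrate each against ρ_sc separately.
Using ∫ x^{2j} ρ_sc = C_j = (1/(j+1)) C(2j, j) (Catalan numbers) and ∫ x^{2j+1} ρ_sc = 0 (odd monomials vanish by symmetry):
  i = 0 (even): a_0 · C_{0} = -5 · 1 = -5
  i = 1 (odd): ∫ x^1 ρ_sc = 0 (vanishes)
  i = 2 (even): a_2 · C_{1} = -3 · 1 = -3
  i = 3 (odd): ∫ x^3 ρ_sc = 0 (vanishes)
  i = 4 (even): a_4 · C_{2} = 1 · 2 = 2

Summing the contributions: ∫_{−2}^{2} p(x) ρ_sc(x) dx = (-5) + (-3) + 2 = -6.


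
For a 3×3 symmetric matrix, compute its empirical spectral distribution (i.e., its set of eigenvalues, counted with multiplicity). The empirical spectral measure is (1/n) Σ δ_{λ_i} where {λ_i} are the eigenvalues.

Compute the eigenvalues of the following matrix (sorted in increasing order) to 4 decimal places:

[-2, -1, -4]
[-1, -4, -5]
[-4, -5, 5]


Since M is real symmetric, all three eigenvalues are real; they are the roots of det(λI − M) = λ³ − (tr M) λ² + s λ − det M, where s is the sum of the principal 2×2 minors.
tr M = -2 + (-4) + 5 = -1.
s = ((-2)·(-4) − (-1)²) + ((-2)·5 − (-4)²) + ((-4)·5 − (-5)²) = 7 + (-26) + (-45) = -64.
det M (expand along row 1) = (-2)·(-45) − (-1)·(-25) + (-4)·(-11) = 109.
Characteristic polynomial: λ³ + λ² − 64λ − 109 = 0.
Substitute λ = y + (tr M)/3 = y − 0.333333 to remove the quadratic term: y³ + p·y + q = 0 with p = s − (tr M)²/3 = -64.333333 and q = −2(tr M)³/27 + (tr M)·s/3 − det M = -87.592593.
Three real roots ⇒ use the trigonometric (Viète) form: r = 2√(−p/3) = 9.261629, φ = arccos(3q/(p·r)) = arccos(0.441027) = 1.114054 rad.
y_k = r·cos(φ/3 − 2πk/3) for k = 0, 1, 2 gives y = 8.630337, -1.404619, -7.225718.
λ_k = y_k − 0.333333 gives λ = 8.2970, -1.7380, -7.5591 (check: the sum is -1.0000 = tr M).

Eigenvalues sorted in increasing order: [-7.5591, -1.7380, 8.2970].


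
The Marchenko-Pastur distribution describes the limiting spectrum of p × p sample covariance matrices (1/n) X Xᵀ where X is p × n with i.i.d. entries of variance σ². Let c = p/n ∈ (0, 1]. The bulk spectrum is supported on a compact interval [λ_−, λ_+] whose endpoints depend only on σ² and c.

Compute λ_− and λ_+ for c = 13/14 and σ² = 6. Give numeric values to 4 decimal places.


c = 13/14 = 0.928571; √c = 0.963624.
λ_− = σ² (1 − √c)² = 6 · (1 − 0.963624)² = 6 · (0.036376)² = 0.007939.
λ_+ = σ² (1 + √c)² = 6 · (1 + 0.963624)² = 6 · (1.963624)² = 23.134918.

Rounded to 4 decimal places: λ_− ≈ 0.0079, λ_+ ≈ 23.1349.


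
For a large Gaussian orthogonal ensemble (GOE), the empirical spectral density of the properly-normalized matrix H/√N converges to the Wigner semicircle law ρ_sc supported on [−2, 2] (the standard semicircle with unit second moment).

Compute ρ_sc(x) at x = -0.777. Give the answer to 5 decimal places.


ρ_sc(x) = (1/(2π)) √(4 − x²). With x = -0.777:
  4 − x² = 4 − (-0.777)² = 4 − 0.603729 = 3.396271.
  √(4 − x²) = 1.842897.
  1/(2π) = 0.159155.
  ρ_sc(-0.777) = 0.159155 · 1.842897 = 0.293306.

Rounded to 5 decimal places: ρ_sc(-0.777) ≈ 0.29331.


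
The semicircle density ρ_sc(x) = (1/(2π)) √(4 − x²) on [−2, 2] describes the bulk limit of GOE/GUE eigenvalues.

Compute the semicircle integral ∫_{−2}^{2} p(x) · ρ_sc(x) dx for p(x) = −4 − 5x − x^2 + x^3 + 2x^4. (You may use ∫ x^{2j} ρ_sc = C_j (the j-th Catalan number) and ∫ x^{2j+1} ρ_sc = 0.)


Write p(x) = Σ a_i x^i, split into monomials and integrate each against ρ_sc separately.
Using ∫ x^{2j} ρ_sc = C_j = (1/(j+1)) C(2j, j) (Catalan numbers) and ∫ x^{2j+1} ρ_sc = 0 (odd monomials vanish by symmetry):
  i = 0 (even): a_0 · C_{0} = -4 · 1 = -4
  i = 1 (odd): ∫ x^1 ρ_sc = 0 (vanishes)
  i = 2 (even): a_2 · C_{1} = -1 · 1 = -1
  i = 3 (odd): ∫ x^3 ρ_sc = 0 (vanishes)
  i = 4 (even): a_4 · C_{2} = 2 · 2 = 4

Summing the contributions: ∫_{−2}^{2} p(x) ρ_sc(x) dx = (-4) + (-1) + 4 = -1.
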